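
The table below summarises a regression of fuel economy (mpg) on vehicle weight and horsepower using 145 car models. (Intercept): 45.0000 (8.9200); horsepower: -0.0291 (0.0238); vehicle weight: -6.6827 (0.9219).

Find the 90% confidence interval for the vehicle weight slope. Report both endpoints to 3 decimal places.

Read off: b = -6.6827, SE = 0.9219 for vehicle weight.
df = n − k − 1 = 145 − 2 − 1 = 142.
t* = t_{0.05, 142} = 1.655655.
Margin = t* × SE = 1.655655 × 0.9219 = 1.52635.
CI: -6.6827 ± 1.52635 → (-8.209, -5.156).

(-8.209, -5.156)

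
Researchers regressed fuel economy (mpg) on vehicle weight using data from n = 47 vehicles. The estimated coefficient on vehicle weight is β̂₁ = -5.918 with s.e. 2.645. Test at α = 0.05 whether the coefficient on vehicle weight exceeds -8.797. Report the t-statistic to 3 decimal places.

H₀: β₁ = -8.797 vs H₁: β₁ > -8.797.
t = (β̂₁ − β₁⁰)/SE = (-5.918 − (-8.797)) / 2.645 = 1.088.
df = n − 2 = 47 − 2 = 45.
One-sided p ≈ 0.1411, which is ≥ 0.05, so fail to reject H₀.
The data do not give significant evidence that the true slope on vehicle weight exceeds -8.797 mpg per unit.

t = 1.088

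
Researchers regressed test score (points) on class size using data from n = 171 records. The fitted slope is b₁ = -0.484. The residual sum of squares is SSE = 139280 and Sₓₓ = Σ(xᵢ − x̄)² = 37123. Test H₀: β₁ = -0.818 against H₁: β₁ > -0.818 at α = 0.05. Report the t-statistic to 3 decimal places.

t = 2.242

MSE = SSE/(n − 2) = 139280/169 = 824.142.
SE(b₁) = √(MSE/Sₓₓ) = √(824.142/37123) = 0.148998.
t = (-0.484 − (-0.818)) / 0.148998 = 2.242.
df = n − 2 = 169.
One-sided p ≈ 0.0131, which is < 0.05, so reject H₀.
There is evidence that the true slope on class size exceeds -0.818 points per unit.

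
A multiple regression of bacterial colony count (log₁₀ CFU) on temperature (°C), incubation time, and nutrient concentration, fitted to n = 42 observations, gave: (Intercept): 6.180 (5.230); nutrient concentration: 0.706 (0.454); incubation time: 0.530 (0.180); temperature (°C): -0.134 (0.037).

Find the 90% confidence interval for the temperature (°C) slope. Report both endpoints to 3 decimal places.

Read off: b = -0.134, SE = 0.037 for temperature (°C).
df = n − k − 1 = 42 − 3 − 1 = 38.
t* = t_{0.05, 38} = 1.685954.
Margin = t* × SE = 1.685954 × 0.037 = 0.06238.
CI: -0.134 ± 0.06238 → (-0.196, -0.072).

(-0.196, -0.072)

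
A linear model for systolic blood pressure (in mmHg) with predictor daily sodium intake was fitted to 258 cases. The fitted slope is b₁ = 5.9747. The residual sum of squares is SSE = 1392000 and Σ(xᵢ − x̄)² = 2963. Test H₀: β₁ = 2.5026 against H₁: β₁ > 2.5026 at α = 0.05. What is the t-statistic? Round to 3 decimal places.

t = 2.563

MSE = SSE/(n − 2) = 1392000/256 = 5437.5.
SE(b₁) = √(MSE/Sₓₓ) = √(5437.5/2963) = 1.35467.
t = (5.9747 − 2.5026) / 1.35467 = 2.563.
df = n − 2 = 256.
One-sided p ≈ 0.0055, which is < 0.05, so reject H₀.
There is evidence that the true slope on daily sodium intake exceeds 2.5026 mmHg per unit.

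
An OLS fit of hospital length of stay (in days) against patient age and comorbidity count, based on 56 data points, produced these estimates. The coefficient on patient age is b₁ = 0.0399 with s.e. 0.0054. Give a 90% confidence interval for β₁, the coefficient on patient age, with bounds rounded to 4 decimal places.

df = n − k − 1 = 56 − 2 − 1 = 53.
t* = t_{0.05, 53} = 1.674116.
Margin = t* × SE = 1.674116 × 0.0054 = 0.009040.
CI: 0.0399 ± 0.009040 → (0.0309, 0.0489).
With 90% confidence, each one-unit increase in patient age is associated with a change of between 0.0309 and 0.0489 days in hospital length of stay, holding the other predictors fixed.

(0.0309, 0.0489)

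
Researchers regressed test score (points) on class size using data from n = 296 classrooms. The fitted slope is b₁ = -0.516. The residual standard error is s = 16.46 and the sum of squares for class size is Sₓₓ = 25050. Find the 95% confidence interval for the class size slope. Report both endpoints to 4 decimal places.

SE(b₁) = s/√Sₓₓ = 16.46/√25050 = 0.103998.
df = n − 2 = 294.
t* = t_{0.025, 294} = 1.968066.
Margin = t* × SE = 1.968066 × 0.103998 = 0.204675.
CI: -0.516 ± 0.204675 → (-0.7207, -0.3113).
With 95% confidence, each one-unit increase in class size is associated with a change of between -0.7207 and -0.3113 points in test score.

(-0.7207, -0.3113)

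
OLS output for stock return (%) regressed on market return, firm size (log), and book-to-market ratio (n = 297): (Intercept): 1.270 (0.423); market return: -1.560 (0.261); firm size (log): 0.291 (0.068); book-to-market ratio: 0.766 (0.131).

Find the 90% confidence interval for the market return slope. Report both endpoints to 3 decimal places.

Read off: b = -1.560, SE = 0.261 for market return.
df = n − k − 1 = 297 − 3 − 1 = 293.
t* = t_{0.05, 293} = 1.650071.
Margin = t* × SE = 1.650071 × 0.261 = 0.43067.
CI: -1.560 ± 0.43067 → (-1.991, -1.129).

(-1.991, -1.129)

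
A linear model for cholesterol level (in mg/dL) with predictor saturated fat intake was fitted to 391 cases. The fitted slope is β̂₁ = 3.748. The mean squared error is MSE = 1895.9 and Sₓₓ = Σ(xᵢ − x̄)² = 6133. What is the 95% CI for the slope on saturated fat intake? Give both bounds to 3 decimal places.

(2.655, 4.841)

SE(β̂₁) = √(MSE/Sₓₓ) = √(1895.9/6133) = 0.555995.
df = n − 2 = 389.
t* = t_{0.025, 389} = 1.966081.
Margin = t* × SE = 1.966081 × 0.555995 = 1.09313.
CI: 3.748 ± 1.09313 → (2.655, 4.841).
With 95% confidence, each one-unit increase in saturated fat intake is associated with a change of between 2.655 and 4.841 mg/dL in cholesterol level.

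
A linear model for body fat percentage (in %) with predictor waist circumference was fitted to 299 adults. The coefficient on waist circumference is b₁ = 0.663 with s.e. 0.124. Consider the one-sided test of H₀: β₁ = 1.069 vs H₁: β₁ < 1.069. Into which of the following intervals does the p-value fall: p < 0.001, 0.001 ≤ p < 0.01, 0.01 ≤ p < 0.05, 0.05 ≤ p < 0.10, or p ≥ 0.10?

p < 0.001

t = (0.663 − 1.069) / 0.124 = -3.274.
df = n − 2 = 299 − 2 = 297.
One-sided p = P(T_{297} < t) ≈ 0.0006.
So p < 0.001.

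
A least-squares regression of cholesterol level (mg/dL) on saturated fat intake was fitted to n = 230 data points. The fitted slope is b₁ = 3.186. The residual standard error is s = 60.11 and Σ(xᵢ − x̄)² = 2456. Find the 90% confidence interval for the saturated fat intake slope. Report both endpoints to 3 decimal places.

SE(b₁) = s/√Sₓₓ = 60.11/√2456 = 1.21292.
df = n − 2 = 228.
t* = t_{0.05, 228} = 1.651564.
Margin = t* × SE = 1.651564 × 1.21292 = 2.00322.
CI: 3.186 ± 2.00322 → (1.183, 5.189).
With 90% confidence, each one-unit increase in saturated fat intake is associated with a change of between 1.183 and 5.189 mg/dL in cholesterol level.

(1.183, 5.189)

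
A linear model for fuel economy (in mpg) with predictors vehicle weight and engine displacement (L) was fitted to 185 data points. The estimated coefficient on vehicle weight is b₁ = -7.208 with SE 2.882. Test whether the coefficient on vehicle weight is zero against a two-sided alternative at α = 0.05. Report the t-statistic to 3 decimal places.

H₀: β₁ = 0 vs H₁: β₁ ≠ 0.
t = (b₁ − β₁⁰)/SE = -7.208 / 2.882 = -2.501.
df = n − k − 1 = 185 − 2 − 1 = 182.
Two-sided p ≈ 0.0133, which is < 0.05, so reject H₀.
There is evidence that vehicle weight is associated with fuel economy, holding the other predictors fixed.

t = -2.501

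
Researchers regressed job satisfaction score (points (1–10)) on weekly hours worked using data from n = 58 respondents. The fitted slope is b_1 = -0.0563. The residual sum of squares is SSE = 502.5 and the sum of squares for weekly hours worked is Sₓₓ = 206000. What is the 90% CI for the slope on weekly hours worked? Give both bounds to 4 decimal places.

MSE = SSE/(n − 2) = 502.5/56 = 8.97321.
SE(b_1) = √(MSE/Sₓₓ) = √(8.97321/206000) = 0.00659995.
df = n − 2 = 56.
t* = t_{0.05, 56} = 1.672522.
Margin = t* × SE = 1.672522 × 0.00659995 = 0.011039.
CI: -0.0563 ± 0.011039 → (-0.0673, -0.0453).
With 90% confidence, each one-unit increase in weekly hours worked is associated with a change of between -0.0673 and -0.0453 points (1–10) in job satisfaction score.

(-0.0673, -0.0453)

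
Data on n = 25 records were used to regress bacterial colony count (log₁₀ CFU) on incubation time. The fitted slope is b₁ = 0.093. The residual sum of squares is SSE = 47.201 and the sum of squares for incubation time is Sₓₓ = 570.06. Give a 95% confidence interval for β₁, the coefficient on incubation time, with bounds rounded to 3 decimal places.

(-0.031, 0.217)

MSE = SSE/(n − 2) = 47.201/23 = 2.05222.
SE(b₁) = √(MSE/Sₓₓ) = √(2.05222/570.06) = 0.06.
df = n − 2 = 23.
t* = t_{0.025, 23} = 2.068658.
Margin = t* × SE = 2.068658 × 0.06 = 0.12412.
CI: 0.093 ± 0.12412 → (-0.031, 0.217).
With 95% confidence, each one-unit increase in incubation time is associated with a change of between -0.031 and 0.217 log₁₀ CFU in bacterial colony count.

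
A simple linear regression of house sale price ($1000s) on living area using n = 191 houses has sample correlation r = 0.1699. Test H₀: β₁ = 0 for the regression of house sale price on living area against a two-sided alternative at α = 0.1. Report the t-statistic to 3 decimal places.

t = 2.370

t = r·√(n − 2)/√(1 − r²) = 0.1699·√189/√0.971134 = 2.370.
df = n − 2 = 189.
Two-sided p ≈ 0.0188, which is < 0.1, so reject H₀.
There is evidence of a linear association between living area and house sale price.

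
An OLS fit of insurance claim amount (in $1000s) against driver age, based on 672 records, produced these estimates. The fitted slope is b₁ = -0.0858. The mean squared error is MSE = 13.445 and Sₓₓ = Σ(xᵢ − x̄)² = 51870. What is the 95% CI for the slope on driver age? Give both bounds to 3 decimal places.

SE(b₁) = √(MSE/Sₓₓ) = √(13.445/51870) = 0.0160999.
df = n − 2 = 670.
t* = t_{0.025, 670} = 1.963511.
Margin = t* × SE = 1.963511 × 0.0160999 = 0.03161.
CI: -0.0858 ± 0.03161 → (-0.117, -0.054).
With 95% confidence, each one-unit increase in driver age is associated with a change of between -0.117 and -0.054 $1000s in insurance claim amount.

(-0.117, -0.054)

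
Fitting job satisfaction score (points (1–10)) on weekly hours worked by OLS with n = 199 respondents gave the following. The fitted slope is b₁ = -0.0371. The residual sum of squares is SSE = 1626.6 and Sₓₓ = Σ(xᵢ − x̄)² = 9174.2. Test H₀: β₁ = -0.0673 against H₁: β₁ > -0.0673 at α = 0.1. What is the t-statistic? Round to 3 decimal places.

t = 1.007

MSE = SSE/(n − 2) = 1626.6/197 = 8.25685.
SE(b₁) = √(MSE/Sₓₓ) = √(8.25685/9174.2) = 0.0300001.
t = (-0.0371 − (-0.0673)) / 0.0300001 = 1.007.
df = n − 2 = 197.
One-sided p ≈ 0.1577, which is ≥ 0.1, so fail to reject H₀.
The data do not give significant evidence that the true slope on weekly hours worked exceeds -0.0673 points (1–10) per unit.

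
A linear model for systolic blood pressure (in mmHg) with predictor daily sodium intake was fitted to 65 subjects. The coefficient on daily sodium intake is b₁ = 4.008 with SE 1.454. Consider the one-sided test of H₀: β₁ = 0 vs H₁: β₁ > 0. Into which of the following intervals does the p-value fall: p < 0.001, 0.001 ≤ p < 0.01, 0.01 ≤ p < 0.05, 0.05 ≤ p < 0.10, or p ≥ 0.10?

0.001 ≤ p < 0.01

t = 4.008 / 1.454 = 2.757.
df = n − 2 = 65 − 2 = 63.
One-sided p = P(T_{63} > t) ≈ 0.0038.
So 0.001 ≤ p < 0.01.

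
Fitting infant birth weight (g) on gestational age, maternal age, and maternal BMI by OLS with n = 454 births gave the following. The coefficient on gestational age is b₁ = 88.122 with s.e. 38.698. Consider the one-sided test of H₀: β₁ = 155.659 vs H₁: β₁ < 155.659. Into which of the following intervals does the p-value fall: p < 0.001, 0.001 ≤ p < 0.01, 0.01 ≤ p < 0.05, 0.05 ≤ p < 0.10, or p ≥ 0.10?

t = (88.122 − 155.659) / 38.698 = -1.745.
df = n − k − 1 = 454 − 3 − 1 = 450.
One-sided p = P(T_{450} < t) ≈ 0.0408.
So 0.01 ≤ p < 0.05.

0.01 ≤ p < 0.05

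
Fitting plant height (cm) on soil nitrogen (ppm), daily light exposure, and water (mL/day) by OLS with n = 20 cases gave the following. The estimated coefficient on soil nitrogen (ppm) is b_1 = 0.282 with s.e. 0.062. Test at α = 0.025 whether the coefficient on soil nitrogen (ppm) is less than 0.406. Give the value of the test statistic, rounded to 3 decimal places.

H₀: β₁ = 0.406 vs H₁: β₁ < 0.406.
t = (b_1 − β₁⁰)/SE = (0.282 − 0.406) / 0.062 = -2.000.
df = n − k − 1 = 20 − 3 − 1 = 16.
One-sided p ≈ 0.0314, which is ≥ 0.025, so fail to reject H₀.
The data do not give significant evidence that the true slope on soil nitrogen (ppm) is below 0.406 cm per unit, holding the other predictors fixed.

t = -2.000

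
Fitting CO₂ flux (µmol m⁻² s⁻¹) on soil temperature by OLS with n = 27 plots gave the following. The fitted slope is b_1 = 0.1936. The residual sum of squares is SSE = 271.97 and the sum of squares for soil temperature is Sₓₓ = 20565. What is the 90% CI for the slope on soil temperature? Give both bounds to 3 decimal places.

(0.154, 0.233)

MSE = SSE/(n − 2) = 271.97/25 = 10.8788.
SE(b_1) = √(MSE/Sₓₓ) = √(10.8788/20565) = 0.0229999.
df = n − 2 = 25.
t* = t_{0.05, 25} = 1.708141.
Margin = t* × SE = 1.708141 × 0.0229999 = 0.03929.
CI: 0.1936 ± 0.03929 → (0.154, 0.233).
With 90% confidence, each one-unit increase in soil temperature is associated with a change of between 0.154 and 0.233 µmol m⁻² s⁻¹ in CO₂ flux.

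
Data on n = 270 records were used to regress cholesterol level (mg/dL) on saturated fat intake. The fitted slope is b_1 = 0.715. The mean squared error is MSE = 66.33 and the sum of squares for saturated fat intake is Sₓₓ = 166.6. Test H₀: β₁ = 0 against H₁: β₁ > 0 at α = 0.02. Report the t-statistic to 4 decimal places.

SE(b_1) = √(MSE/Sₓₓ) = √(66.33/166.6) = 0.630983.
t = 0.715 / 0.630983 = 1.1332.
df = n − 2 = 268.
One-sided p ≈ 0.1291, which is ≥ 0.02, so fail to reject H₀.
The data do not give significant evidence that the true slope on saturated fat intake is positive.

t = 1.1332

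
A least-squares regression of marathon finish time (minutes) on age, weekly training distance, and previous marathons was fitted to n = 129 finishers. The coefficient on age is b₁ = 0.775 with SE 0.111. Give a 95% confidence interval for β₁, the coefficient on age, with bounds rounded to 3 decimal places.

(0.555, 0.995)

df = n − k − 1 = 129 − 3 − 1 = 125.
t* = t_{0.025, 125} = 1.979124.
Margin = t* × SE = 1.979124 × 0.111 = 0.21968.
CI: 0.775 ± 0.21968 → (0.555, 0.995).
With 95% confidence, each one-unit increase in age is associated with a change of between 0.555 and 0.995 minutes in marathon finish time, holding the other predictors fixed.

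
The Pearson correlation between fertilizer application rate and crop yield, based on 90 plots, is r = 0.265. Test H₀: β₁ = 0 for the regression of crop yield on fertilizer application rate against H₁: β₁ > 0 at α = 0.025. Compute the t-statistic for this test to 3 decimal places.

t = r·√(n − 2)/√(1 − r²) = 0.265·√88/√0.929775 = 2.578.
df = n − 2 = 88.
One-sided p ≈ 0.0058, which is < 0.025, so reject H₀.
There is evidence of a linear association between fertilizer application rate and crop yield.

t = 2.578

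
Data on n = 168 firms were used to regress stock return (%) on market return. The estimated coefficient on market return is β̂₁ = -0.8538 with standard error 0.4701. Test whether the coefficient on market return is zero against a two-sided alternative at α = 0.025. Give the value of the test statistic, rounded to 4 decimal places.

t = -1.8162

H₀: β₁ = 0 vs H₁: β₁ ≠ 0.
t = (β̂₁ − β₁⁰)/SE = -0.8538 / 0.4701 = -1.8162.
df = n − 2 = 168 − 2 = 166.
Two-sided p ≈ 0.0711, which is ≥ 0.025, so fail to reject H₀.
The data do not give significant evidence of an association between market return and stock return.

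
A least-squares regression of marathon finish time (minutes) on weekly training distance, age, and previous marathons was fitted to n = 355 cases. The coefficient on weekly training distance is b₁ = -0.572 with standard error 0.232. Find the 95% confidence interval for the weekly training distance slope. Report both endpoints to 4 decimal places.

(-1.0283, -0.1157)

df = n − k − 1 = 355 − 3 − 1 = 351.
t* = t_{0.025, 351} = 1.966746.
Margin = t* × SE = 1.966746 × 0.232 = 0.456285.
CI: -0.572 ± 0.456285 → (-1.0283, -0.1157).
With 95% confidence, each one-unit increase in weekly training distance is associated with a change of between -1.0283 and -0.1157 minutes in marathon finish time, holding the other predictors fixed.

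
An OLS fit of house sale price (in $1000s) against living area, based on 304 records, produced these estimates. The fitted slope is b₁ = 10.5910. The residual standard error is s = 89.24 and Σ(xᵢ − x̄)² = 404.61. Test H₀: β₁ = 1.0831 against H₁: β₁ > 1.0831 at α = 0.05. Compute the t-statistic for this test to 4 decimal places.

t = 2.1431

SE(b₁) = s/√Sₓₓ = 89.24/√404.61 = 4.43651.
t = (10.5910 − 1.0831) / 4.43651 = 2.1431.
df = n − 2 = 302.
One-sided p ≈ 0.0165, which is < 0.05, so reject H₀.
There is evidence that the true slope on living area exceeds 1.0831 $1000s per unit.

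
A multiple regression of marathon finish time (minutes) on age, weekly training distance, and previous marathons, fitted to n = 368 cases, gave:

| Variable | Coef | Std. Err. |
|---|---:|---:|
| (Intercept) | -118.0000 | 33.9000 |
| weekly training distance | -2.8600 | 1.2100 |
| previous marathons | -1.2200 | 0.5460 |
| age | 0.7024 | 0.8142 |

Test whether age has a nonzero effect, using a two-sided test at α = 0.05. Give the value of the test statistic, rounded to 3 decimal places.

t = 0.863

Read off: b = 0.7024, SE = 0.8142 for age.
H₀: β₁ = 0 vs H₁: β₁ ≠ 0.
t = 0.7024 / 0.8142 = 0.863.
df = n − k − 1 = 368 − 3 − 1 = 364.
Two-sided p ≈ 0.3889, which is ≥ 0.05, so fail to reject H₀.
The data do not give significant evidence of an association between age and marathon finish time, after adjusting for the other predictors.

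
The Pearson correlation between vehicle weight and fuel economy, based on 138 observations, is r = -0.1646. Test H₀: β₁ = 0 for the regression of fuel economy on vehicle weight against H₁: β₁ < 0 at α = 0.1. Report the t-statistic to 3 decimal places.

t = -1.946

t = r·√(n − 2)/√(1 − r²) = -0.1646·√136/√0.972907 = -1.946.
df = n − 2 = 136.
One-sided p ≈ 0.0269, which is < 0.1, so reject H₀.
There is evidence of a linear association between vehicle weight and fuel economy.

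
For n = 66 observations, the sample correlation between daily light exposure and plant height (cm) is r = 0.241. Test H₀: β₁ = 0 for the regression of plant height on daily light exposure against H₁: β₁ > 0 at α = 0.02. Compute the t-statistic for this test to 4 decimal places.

t = 1.9866

t = r·√(n − 2)/√(1 − r²) = 0.241·√64/√0.941919 = 1.9866.
df = n − 2 = 64.
One-sided p ≈ 0.0256, which is ≥ 0.02, so fail to reject H₀.
The data do not give significant evidence of a linear association between daily light exposure and plant height.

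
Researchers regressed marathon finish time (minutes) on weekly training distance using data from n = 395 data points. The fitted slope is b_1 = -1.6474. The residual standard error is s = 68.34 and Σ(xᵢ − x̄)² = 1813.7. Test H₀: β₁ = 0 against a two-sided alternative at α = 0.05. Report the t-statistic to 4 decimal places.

t = -1.0266

SE(b_1) = s/√Sₓₓ = 68.34/√1813.7 = 1.60469.
t = -1.6474 / 1.60469 = -1.0266.
df = n − 2 = 393.
Two-sided p ≈ 0.3052, which is ≥ 0.05, so fail to reject H₀.
The data do not give significant evidence of an association between weekly training distance and marathon finish time.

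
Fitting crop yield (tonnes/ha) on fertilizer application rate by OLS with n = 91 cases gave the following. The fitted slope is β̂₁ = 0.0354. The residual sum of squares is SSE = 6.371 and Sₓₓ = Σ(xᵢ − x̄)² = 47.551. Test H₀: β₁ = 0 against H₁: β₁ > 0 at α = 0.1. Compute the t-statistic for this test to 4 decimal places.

t = 0.9124

MSE = SSE/(n − 2) = 6.371/89 = 0.0715843.
SE(β̂₁) = √(MSE/Sₓₓ) = √(0.0715843/47.551) = 0.0387998.
t = 0.0354 / 0.0387998 = 0.9124.
df = n − 2 = 89.
One-sided p ≈ 0.1820, which is ≥ 0.1, so fail to reject H₀.
The data do not give significant evidence that the true slope on fertilizer application rate is positive.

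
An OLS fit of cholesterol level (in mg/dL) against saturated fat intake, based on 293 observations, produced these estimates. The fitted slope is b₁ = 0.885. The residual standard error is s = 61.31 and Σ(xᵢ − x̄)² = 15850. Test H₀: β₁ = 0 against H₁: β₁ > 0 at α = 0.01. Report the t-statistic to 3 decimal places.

SE(b₁) = s/√Sₓₓ = 61.31/√15850 = 0.486986.
t = 0.885 / 0.486986 = 1.817.
df = n − 2 = 291.
One-sided p ≈ 0.0351, which is ≥ 0.01, so fail to reject H₀.
The data do not give significant evidence that the true slope on saturated fat intake is positive.

t = 1.817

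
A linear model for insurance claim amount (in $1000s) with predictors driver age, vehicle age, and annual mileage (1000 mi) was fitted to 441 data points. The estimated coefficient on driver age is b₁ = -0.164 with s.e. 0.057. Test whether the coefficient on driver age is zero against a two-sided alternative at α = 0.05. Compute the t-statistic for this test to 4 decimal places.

H₀: β₁ = 0 vs H₁: β₁ ≠ 0.
t = (b₁ − β₁⁰)/SE = -0.164 / 0.057 = -2.8772.
df = n − k − 1 = 441 − 3 − 1 = 437.
Two-sided p ≈ 0.0042, which is < 0.05, so reject H₀.
There is evidence that driver age is associated with insurance claim amount, holding the other predictors fixed.

t = -2.8772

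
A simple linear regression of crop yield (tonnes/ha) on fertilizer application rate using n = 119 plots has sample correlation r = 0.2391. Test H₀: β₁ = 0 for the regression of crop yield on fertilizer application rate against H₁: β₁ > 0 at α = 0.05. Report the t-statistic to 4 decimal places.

t = r·√(n − 2)/√(1 − r²) = 0.2391·√117/√0.942831 = 2.6635.
df = n − 2 = 117.
One-sided p ≈ 0.0044, which is < 0.05, so reject H₀.
There is evidence of a linear association between fertilizer application rate and crop yield.

t = 2.6635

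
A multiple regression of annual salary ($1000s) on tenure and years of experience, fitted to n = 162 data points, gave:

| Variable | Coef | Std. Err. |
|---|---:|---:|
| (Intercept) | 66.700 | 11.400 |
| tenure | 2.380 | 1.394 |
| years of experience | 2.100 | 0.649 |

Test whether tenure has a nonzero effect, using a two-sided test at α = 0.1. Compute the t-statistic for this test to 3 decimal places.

t = 1.707

Read off: b = 2.380, SE = 1.394 for tenure.
H₀: β₁ = 0 vs H₁: β₁ ≠ 0.
t = 2.380 / 1.394 = 1.707.
df = n − k − 1 = 162 − 2 − 1 = 159.
Two-sided p ≈ 0.0897, which is < 0.1, so reject H₀.
There is evidence that tenure is associated with annual salary, holding the other predictors fixed.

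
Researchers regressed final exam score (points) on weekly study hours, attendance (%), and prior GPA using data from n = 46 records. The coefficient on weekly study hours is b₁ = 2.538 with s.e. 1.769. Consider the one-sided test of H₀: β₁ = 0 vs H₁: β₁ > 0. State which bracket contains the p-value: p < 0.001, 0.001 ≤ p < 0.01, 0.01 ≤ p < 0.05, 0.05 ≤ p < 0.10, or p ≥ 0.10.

t = 2.538 / 1.769 = 1.435.
df = n − k − 1 = 46 − 3 − 1 = 42.
One-sided p = P(T_{42} > t) ≈ 0.0794.
So 0.05 ≤ p < 0.10.

0.05 ≤ p < 0.10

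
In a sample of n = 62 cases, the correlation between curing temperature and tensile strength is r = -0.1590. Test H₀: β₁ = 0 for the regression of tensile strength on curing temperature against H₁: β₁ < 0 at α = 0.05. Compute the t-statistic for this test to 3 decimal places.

t = r·√(n − 2)/√(1 − r²) = -0.1590·√60/√0.974719 = -1.247.
df = n − 2 = 60.
One-sided p ≈ 0.1085, which is ≥ 0.05, so fail to reject H₀.
The data do not give significant evidence of a linear association between curing temperature and tensile strength.

t = -1.247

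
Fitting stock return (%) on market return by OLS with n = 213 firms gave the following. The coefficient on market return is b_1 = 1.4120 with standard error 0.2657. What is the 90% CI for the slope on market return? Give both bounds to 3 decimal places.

(0.973, 1.851)

df = n − 2 = 213 − 2 = 211.
t* = t_{0.05, 211} = 1.652107.
Margin = t* × SE = 1.652107 × 0.2657 = 0.43896.
CI: 1.4120 ± 0.43896 → (0.973, 1.851).
With 90% confidence, each one-unit increase in market return is associated with a change of between 0.973 and 1.851 % in stock return.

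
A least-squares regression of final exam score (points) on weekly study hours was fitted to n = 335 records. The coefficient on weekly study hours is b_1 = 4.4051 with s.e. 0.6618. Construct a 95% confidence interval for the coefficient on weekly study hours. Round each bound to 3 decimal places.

(3.103, 5.707)

df = n − 2 = 335 − 2 = 333.
t* = t_{0.025, 333} = 1.967113.
Margin = t* × SE = 1.967113 × 0.6618 = 1.30184.
CI: 4.4051 ± 1.30184 → (3.103, 5.707).
With 95% confidence, each one-unit increase in weekly study hours is associated with a change of between 3.103 and 5.707 points in final exam score.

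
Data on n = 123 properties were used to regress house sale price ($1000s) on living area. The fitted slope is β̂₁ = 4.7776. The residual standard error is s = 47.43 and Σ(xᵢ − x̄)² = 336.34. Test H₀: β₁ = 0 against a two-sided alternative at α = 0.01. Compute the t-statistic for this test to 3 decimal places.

SE(β̂₁) = s/√Sₓₓ = 47.43/√336.34 = 2.58621.
t = 4.7776 / 2.58621 = 1.847.
df = n − 2 = 121.
Two-sided p ≈ 0.0671, which is ≥ 0.01, so fail to reject H₀.
The data do not give significant evidence of an association between living area and house sale price.

t = 1.847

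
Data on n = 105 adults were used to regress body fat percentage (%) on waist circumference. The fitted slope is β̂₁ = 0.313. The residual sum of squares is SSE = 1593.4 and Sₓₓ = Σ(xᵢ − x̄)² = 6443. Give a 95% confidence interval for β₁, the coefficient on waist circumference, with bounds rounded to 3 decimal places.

(0.216, 0.410)

MSE = SSE/(n − 2) = 1593.4/103 = 15.4699.
SE(β̂₁) = √(MSE/Sₓₓ) = √(15.4699/6443) = 0.0490004.
df = n − 2 = 103.
t* = t_{0.025, 103} = 1.983264.
Margin = t* × SE = 1.983264 × 0.0490004 = 0.09718.
CI: 0.313 ± 0.09718 → (0.216, 0.410).
With 95% confidence, each one-unit increase in waist circumference is associated with a change of between 0.216 and 0.410 % in body fat percentage.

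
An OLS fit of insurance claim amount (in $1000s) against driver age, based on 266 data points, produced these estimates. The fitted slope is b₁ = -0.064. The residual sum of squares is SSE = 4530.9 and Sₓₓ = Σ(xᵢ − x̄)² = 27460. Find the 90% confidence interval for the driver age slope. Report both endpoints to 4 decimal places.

MSE = SSE/(n − 2) = 4530.9/264 = 17.1625.
SE(b₁) = √(MSE/Sₓₓ) = √(17.1625/27460) = 0.025.
df = n − 2 = 264.
t* = t_{0.05, 264} = 1.650646.
Margin = t* × SE = 1.650646 × 0.025 = 0.041266.
CI: -0.064 ± 0.041266 → (-0.1053, -0.0227).
With 90% confidence, each one-unit increase in driver age is associated with a change of between -0.1053 and -0.0227 $1000s in insurance claim amount.

(-0.1053, -0.0227)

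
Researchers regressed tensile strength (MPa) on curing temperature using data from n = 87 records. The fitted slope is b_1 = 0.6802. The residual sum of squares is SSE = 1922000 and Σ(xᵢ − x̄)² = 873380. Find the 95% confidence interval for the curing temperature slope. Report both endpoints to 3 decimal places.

(0.360, 1.000)

MSE = SSE/(n − 2) = 1922000/85 = 22611.8.
SE(b_1) = √(MSE/Sₓₓ) = √(22611.8/873380) = 0.160904.
df = n − 2 = 85.
t* = t_{0.025, 85} = 1.988268.
Margin = t* × SE = 1.988268 × 0.160904 = 0.31992.
CI: 0.6802 ± 0.31992 → (0.360, 1.000).
With 95% confidence, each one-unit increase in curing temperature is associated with a change of between 0.360 and 1.000 MPa in tensile strength.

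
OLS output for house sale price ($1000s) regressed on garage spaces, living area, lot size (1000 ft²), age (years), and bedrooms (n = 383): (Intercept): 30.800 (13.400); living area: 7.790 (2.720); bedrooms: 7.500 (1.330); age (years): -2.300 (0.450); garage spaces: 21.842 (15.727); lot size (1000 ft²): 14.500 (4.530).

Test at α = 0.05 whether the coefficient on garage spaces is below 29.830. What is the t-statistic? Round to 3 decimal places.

t = -0.508

Read off: b = 21.842, SE = 15.727 for garage spaces.
H₀: β₁ = 29.830 vs H₁: β₁ < 29.830.
t = (21.842 − 29.830) / 15.727 = -0.508.
df = n − k − 1 = 383 − 5 − 1 = 377.
One-sided p ≈ 0.3059, which is ≥ 0.05, so fail to reject H₀.
The data do not give significant evidence that the true slope on garage spaces is below 29.830 $1000s per unit, holding the other predictors fixed.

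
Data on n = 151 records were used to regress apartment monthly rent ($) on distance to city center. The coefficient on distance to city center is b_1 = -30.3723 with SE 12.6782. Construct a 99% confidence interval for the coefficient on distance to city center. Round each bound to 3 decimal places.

df = n − 2 = 151 − 2 = 149.
t* = t_{0.005, 149} = 2.609228.
Margin = t* × SE = 2.609228 × 12.6782 = 33.08031.
CI: -30.3723 ± 33.08031 → (-63.453, 2.708).
With 99% confidence, each one-unit increase in distance to city center is associated with a change of between -63.453 and 2.708 $ in apartment monthly rent.

(-63.453, 2.708)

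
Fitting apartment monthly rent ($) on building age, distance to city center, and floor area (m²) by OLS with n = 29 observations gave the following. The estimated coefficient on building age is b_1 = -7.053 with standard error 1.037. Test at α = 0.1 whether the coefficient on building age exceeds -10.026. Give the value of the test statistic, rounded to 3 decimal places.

H₀: β₁ = -10.026 vs H₁: β₁ > -10.026.
t = (b_1 − β₁⁰)/SE = (-7.053 − (-10.026)) / 1.037 = 2.867.
df = n − k − 1 = 29 − 3 − 1 = 25.
One-sided p ≈ 0.0041, which is < 0.1, so reject H₀.
There is evidence that the true slope on building age exceeds -10.026 $ per unit, holding the other predictors fixed.

t = 2.867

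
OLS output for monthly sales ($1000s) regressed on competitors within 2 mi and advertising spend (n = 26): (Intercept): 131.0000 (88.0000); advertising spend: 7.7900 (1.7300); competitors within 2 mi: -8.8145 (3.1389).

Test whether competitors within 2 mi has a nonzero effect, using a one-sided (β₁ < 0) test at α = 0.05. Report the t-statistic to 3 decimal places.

Read off: b = -8.8145, SE = 3.1389 for competitors within 2 mi.
H₀: β₁ = 0 vs H₁: β₁ < 0.
t = -8.8145 / 3.1389 = -2.808.
df = n − k − 1 = 26 − 2 − 1 = 23.
One-sided p ≈ 0.0050, which is < 0.05, so reject H₀.
There is evidence that the true slope on competitors within 2 mi is negative, holding the other predictors fixed.

t = -2.808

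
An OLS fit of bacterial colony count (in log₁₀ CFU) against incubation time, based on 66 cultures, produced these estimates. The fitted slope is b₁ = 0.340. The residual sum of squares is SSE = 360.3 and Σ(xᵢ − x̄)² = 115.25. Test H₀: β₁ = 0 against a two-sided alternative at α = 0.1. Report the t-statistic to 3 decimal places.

t = 1.538

MSE = SSE/(n − 2) = 360.3/64 = 5.62969.
SE(b₁) = √(MSE/Sₓₓ) = √(5.62969/115.25) = 0.221015.
t = 0.340 / 0.221015 = 1.538.
df = n − 2 = 64.
Two-sided p ≈ 0.1289, which is ≥ 0.1, so fail to reject H₀.
The data do not give significant evidence of an association between incubation time and bacterial colony count.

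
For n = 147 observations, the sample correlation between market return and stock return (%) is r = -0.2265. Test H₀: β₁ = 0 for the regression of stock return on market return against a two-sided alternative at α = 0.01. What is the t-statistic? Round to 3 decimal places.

t = r·√(n − 2)/√(1 − r²) = -0.2265·√145/√0.948698 = -2.800.
df = n − 2 = 145.
Two-sided p ≈ 0.0058, which is < 0.01, so reject H₀.
There is evidence of a linear association between market return and stock return.

t = -2.800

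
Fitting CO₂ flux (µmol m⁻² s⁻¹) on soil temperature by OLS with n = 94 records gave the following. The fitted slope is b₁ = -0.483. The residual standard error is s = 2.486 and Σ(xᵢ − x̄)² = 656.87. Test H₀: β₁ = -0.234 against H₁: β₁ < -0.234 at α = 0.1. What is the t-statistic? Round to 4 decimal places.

t = -2.5671

SE(b₁) = s/√Sₓₓ = 2.486/√656.87 = 0.0969977.
t = (-0.483 − (-0.234)) / 0.0969977 = -2.5671.
df = n − 2 = 92.
One-sided p ≈ 0.0059, which is < 0.1, so reject H₀.
There is evidence that the true slope on soil temperature is below -0.234 µmol m⁻² s⁻¹ per unit.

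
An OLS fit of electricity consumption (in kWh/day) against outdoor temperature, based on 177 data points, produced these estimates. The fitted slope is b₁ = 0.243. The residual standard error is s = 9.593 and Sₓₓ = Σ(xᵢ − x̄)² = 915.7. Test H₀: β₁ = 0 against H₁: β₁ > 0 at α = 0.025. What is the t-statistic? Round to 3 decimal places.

t = 0.767

SE(b₁) = s/√Sₓₓ = 9.593/√915.7 = 0.317014.
t = 0.243 / 0.317014 = 0.767.
df = n − 2 = 175.
One-sided p ≈ 0.2222, which is ≥ 0.025, so fail to reject H₀.
The data do not give significant evidence that the true slope on outdoor temperature is positive.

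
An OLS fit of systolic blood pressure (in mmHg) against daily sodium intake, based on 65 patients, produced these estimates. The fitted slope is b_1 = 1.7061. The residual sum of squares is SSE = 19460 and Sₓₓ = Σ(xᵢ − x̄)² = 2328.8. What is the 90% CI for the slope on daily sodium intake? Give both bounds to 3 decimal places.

MSE = SSE/(n − 2) = 19460/63 = 308.889.
SE(b_1) = √(MSE/Sₓₓ) = √(308.889/2328.8) = 0.364196.
df = n − 2 = 63.
t* = t_{0.05, 63} = 1.669402.
Margin = t* × SE = 1.669402 × 0.364196 = 0.60799.
CI: 1.7061 ± 0.60799 → (1.098, 2.314).
With 90% confidence, each one-unit increase in daily sodium intake is associated with a change of between 1.098 and 2.314 mmHg in systolic blood pressure.

(1.098, 2.314)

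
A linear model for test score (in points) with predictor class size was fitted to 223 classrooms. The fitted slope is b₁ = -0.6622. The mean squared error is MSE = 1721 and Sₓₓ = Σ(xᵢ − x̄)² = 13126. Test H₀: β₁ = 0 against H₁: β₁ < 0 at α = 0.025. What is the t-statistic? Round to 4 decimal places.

SE(b₁) = √(MSE/Sₓₓ) = √(1721/13126) = 0.362096.
t = -0.6622 / 0.362096 = -1.8288.
df = n − 2 = 221.
One-sided p ≈ 0.0344, which is ≥ 0.025, so fail to reject H₀.
The data do not give significant evidence that the true slope on class size is negative.

t = -1.8288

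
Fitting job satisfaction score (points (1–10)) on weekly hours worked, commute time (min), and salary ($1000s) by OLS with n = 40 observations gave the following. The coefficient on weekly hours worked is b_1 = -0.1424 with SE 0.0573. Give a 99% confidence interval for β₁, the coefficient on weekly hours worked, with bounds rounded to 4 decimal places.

(-0.2982, 0.0134)

df = n − k − 1 = 40 − 3 − 1 = 36.
t* = t_{0.005, 36} = 2.719485.
Margin = t* × SE = 2.719485 × 0.0573 = 0.155826.
CI: -0.1424 ± 0.155826 → (-0.2982, 0.0134).
With 99% confidence, each one-unit increase in weekly hours worked is associated with a change of between -0.2982 and 0.0134 points (1–10) in job satisfaction score, holding the other predictors fixed.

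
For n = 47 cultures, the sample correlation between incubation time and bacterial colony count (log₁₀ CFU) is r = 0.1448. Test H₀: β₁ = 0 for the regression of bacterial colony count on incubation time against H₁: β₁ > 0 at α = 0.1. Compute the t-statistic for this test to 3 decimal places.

t = 0.982

t = r·√(n − 2)/√(1 − r²) = 0.1448·√45/√0.979033 = 0.982.
df = n − 2 = 45.
One-sided p ≈ 0.1657, which is ≥ 0.1, so fail to reject H₀.
The data do not give significant evidence of a linear association between incubation time and bacterial colony count.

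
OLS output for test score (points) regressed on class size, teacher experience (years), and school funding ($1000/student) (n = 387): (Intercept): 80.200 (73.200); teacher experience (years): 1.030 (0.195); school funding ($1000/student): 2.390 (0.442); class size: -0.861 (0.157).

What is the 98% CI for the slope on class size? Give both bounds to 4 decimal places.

Read off: b = -0.861, SE = 0.157 for class size.
df = n − k − 1 = 387 − 3 − 1 = 383.
t* = t_{0.01, 383} = 2.336123.
Margin = t* × SE = 2.336123 × 0.157 = 0.366771.
CI: -0.861 ± 0.366771 → (-1.2278, -0.4942).

(-1.2278, -0.4942)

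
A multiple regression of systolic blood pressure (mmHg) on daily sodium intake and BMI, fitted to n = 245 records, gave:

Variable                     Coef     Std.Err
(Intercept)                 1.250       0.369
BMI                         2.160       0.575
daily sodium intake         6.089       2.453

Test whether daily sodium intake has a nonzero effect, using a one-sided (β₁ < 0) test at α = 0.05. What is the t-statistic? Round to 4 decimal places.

Read off: b = 6.089, SE = 2.453 for daily sodium intake.
H₀: β₁ = 0 vs H₁: β₁ < 0.
t = 6.089 / 2.453 = 2.4823.
df = n − k − 1 = 245 − 2 − 1 = 242.
One-sided p ≈ 0.9931, which is ≥ 0.05, so fail to reject H₀.
The data do not give significant evidence that the true slope on daily sodium intake is negative, holding the other predictors fixed.

t = 2.4823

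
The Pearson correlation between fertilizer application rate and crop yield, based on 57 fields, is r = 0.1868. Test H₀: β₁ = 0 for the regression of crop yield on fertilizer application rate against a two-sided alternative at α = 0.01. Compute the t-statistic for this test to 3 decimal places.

t = r·√(n − 2)/√(1 − r²) = 0.1868·√55/√0.965106 = 1.410.
df = n − 2 = 55.
Two-sided p ≈ 0.1641, which is ≥ 0.01, so fail to reject H₀.
The data do not give significant evidence of a linear association between fertilizer application rate and crop yield.

t = 1.410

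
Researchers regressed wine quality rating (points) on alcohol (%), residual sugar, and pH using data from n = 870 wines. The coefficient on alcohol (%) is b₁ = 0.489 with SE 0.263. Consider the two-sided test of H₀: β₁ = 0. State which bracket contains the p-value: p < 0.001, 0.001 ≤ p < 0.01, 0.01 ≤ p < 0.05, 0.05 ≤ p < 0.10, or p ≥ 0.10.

0.05 ≤ p < 0.10

t = 0.489 / 0.263 = 1.859.
df = n − k − 1 = 870 − 3 − 1 = 866.
Two-sided p = 2·P(T_{866} > |t|) ≈ 0.0633.
So 0.05 ≤ p < 0.10.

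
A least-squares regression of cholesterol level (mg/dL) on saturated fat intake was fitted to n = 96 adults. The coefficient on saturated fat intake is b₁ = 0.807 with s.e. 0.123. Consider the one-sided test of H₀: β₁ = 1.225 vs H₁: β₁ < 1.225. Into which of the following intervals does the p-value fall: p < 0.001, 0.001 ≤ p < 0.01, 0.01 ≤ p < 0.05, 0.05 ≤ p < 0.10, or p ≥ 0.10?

t = (0.807 − 1.225) / 0.123 = -3.398.
df = n − 2 = 96 − 2 = 94.
One-sided p = P(T_{94} < t) ≈ 0.0005.
So p < 0.001.

p < 0.001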